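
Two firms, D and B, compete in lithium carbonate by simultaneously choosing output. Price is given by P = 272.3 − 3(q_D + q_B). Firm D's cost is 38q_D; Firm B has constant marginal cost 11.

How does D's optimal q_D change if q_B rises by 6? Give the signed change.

Firm D's profit: π = q_D(272.3 − 3(q_D + q_B)) − 38q_D.
∂π/∂q_D = 234.3 − 6q_D − 3q_B = 0, so q_D = 39.05 − 0.5q_B.
The reaction-function slope is −0.5, so a 6-unit rise in q_B moves q_D by −0.5 × 6 = −3. D's best response falls — the actions are strategic substitutes.

-3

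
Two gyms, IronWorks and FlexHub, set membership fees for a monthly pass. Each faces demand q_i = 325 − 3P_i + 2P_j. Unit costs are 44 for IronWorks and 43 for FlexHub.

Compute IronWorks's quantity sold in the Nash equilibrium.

IronWorks's profit: π = (P_{IronWorks} − 44)(325 − 3P_{IronWorks} + 2P_{FlexHub}).
∂π/∂P_{IronWorks} = 457 − 6P_{IronWorks} + 2P_{FlexHub} = 0 ⇒ P_{IronWorks} = 457/6 + (1/3)P_{FlexHub}.
Similarly P_{FlexHub} = 227/3 + (1/3)P_{IronWorks}.
Plugging P_{FlexHub} into IronWorks's best response: P_{IronWorks} = 457/6 + (1/3)(227/3 + (1/3)P_{IronWorks}) ⇒ (8/9)P_{IronWorks} = 1825/18, so P_{IronWorks} = 114.0625.
Then P_{FlexHub} = 227/3 + (1/3)·114.0625 = 113.6875.
q_{IronWorks} = 325 − 3·114.0625 + 2·113.6875 = 210.1875.

210.1875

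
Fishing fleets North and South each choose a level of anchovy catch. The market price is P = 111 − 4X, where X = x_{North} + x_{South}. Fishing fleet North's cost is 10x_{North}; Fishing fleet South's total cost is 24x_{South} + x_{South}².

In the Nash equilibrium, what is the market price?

Fishing fleet North's profit: π = x_{North}(111 − 4(x_{North} + x_{South})) − 10x_{North}.
∂π/∂x_{North} = 101 − 8x_{North} − 4x_{South} = 0, so x_{North} = 12.625 − 0.5x_{South}.
For South: ∂π/∂x_{South} = 87 − 10x_{South} − 4x_{North} = 0 ⇒ x_{South} = 8.7 − 0.4x_{North}.
Plugging x_{South} into North's best response: x_{North} = 12.625 − 0.5(8.7 − 0.4x_{North}) ⇒ 0.8x_{North} = 8.275, so x_{North} = 331/32.
Then x_{South} = 8.7 − 0.4·(331/32) = 4.5625.
Equilibrium price: P = 111 − 4·(477/32) = 51.375.

51.375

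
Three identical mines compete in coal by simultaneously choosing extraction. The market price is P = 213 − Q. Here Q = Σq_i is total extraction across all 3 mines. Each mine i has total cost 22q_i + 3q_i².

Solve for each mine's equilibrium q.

19.1

A representative mine's profit is π_i = q_i(213 − Q) − 22q_i − 3q_i², with Q = q_i + Σ_{j≠i} q_j.
First-order condition: 191 − 8q_i − Σ_{j≠i} q_j = 0.
In a symmetric equilibrium every mine chooses the same q, so Σ_{j≠i} q_j = 2q. The condition becomes 191 − 10q = 0, giving q = 191/10 = 19.1.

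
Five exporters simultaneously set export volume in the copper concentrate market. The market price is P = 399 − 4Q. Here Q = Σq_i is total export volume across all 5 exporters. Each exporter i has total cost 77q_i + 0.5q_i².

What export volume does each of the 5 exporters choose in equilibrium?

12.88

A representative exporter's profit is π_i = q_i(399 − 4Q) − 77q_i − 0.5q_i², with Q = q_i + Σ_{j≠i} q_j.
First-order condition: 322 − 9q_i − 4Σ_{j≠i} q_j = 0.
Imposing symmetry (q_j = q for all j) turns Σ_{j≠i} q_j into 4q, so 322 = 25q and q = 12.88.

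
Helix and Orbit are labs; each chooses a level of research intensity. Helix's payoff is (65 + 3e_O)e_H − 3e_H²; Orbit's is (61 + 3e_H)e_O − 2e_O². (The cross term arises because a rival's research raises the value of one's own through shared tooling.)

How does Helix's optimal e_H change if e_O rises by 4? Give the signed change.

2

Expanding Helix's payoff: 65e_H + 3e_Oe_H − 3e_H².
∂π/∂e_H = 65 + 3e_O − 6e_H = 0, so e_H = 65/6 + 0.5e_O.
The reaction-function slope is 0.5, so a 4-unit rise in e_O moves e_H by 0.5 × 4 = 2. Helix's best response rises — the actions are strategic complements.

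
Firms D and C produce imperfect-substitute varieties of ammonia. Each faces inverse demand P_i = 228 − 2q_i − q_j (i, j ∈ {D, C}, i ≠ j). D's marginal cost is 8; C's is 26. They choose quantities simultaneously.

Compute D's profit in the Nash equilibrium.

Firm D's profit: π = q_D(228 − 2q_D − q_C) − 8q_D.
∂π/∂q_D = 220 − 4q_D − q_C = 0 ⇒ q_D = 55 − 0.25q_C.
Similarly q_C = 50.5 − 0.25q_D.
Solving the two reaction functions simultaneously: (1 − (−0.25)(−0.25))q_D = 55 − 0.25·50.5, so 0.9375q_D = 42.375 and q_D = 45.2.
Then q_C = 50.5 − 0.25·45.2 = 39.2.
P_D = 228 − 2·45.2 − 39.2 = 98.4.
Profit = (98.4 − 8)·45.2 = 4086.08.

4086.08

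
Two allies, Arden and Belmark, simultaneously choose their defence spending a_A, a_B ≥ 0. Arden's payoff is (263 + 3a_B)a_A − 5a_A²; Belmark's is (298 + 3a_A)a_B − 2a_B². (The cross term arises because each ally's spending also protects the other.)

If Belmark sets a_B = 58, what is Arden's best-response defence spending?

43.7

Expanding Arden's payoff: 263a_A + 3a_Ba_A − 5a_A².
∂π/∂a_A = 263 + 3a_B − 10a_A = 0, so a_A = 26.3 + 0.3a_B.
At a_B = 58: a_A = 26.3 + 0.3·58 = 43.7.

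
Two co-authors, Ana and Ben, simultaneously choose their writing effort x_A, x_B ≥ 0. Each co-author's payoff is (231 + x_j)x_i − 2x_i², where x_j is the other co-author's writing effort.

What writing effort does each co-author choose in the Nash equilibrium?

Ana's payoff is (231 + x_B)x_A − 2x_A².
∂π/∂x_A = 231 + x_B − 4x_A = 0, so x_A = 57.75 + 0.25x_B.
By symmetry x_B = x_A; substituting into the reaction function, 0.75x_A = 57.75 and x_A = 77.

77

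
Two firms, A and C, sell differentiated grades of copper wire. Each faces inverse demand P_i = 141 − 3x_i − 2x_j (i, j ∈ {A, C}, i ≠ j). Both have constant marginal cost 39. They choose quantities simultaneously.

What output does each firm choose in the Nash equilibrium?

12.75

Firm A's profit: π = x_A(141 − 3x_A − 2x_C) − 39x_A.
∂π/∂x_A = 102 − 6x_A − 2x_C = 0 ⇒ x_A = 17 − (1/3)x_C.
Setting x_A = x_C in the reaction function: x_A = 17 − (1/3)x_A, so x_A = 17 / (4/3) = 12.75.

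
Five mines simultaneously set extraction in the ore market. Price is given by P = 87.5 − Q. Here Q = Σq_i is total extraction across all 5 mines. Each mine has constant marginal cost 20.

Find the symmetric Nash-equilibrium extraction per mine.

A representative mine's profit is π_i = q_i(87.5 − Q) − 20q_i, with Q = q_i + Σ_{j≠i} q_j.
First-order condition: 67.5 − 2q_i − Σ_{j≠i} q_j = 0.
Imposing symmetry (q_j = q for all j) turns Σ_{j≠i} q_j into 4q, so 67.5 = 6q and q = 11.25.

11.25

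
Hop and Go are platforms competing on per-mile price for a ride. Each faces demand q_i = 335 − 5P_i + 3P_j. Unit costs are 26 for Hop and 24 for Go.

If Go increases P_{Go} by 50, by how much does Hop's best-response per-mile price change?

15

Hop's profit: π = (P_{Hop} − 26)(335 − 5P_{Hop} + 3P_{Go}).
∂π/∂P_{Hop} = 465 − 10P_{Hop} + 3P_{Go} = 0 ⇒ P_{Hop} = 46.5 + 0.3P_{Go}.
The reaction-function slope is 0.3, so a 50-unit rise in P_{Go} moves P_{Hop} by 0.3 × 50 = 15. Hop's best response rises — the actions are strategic complements.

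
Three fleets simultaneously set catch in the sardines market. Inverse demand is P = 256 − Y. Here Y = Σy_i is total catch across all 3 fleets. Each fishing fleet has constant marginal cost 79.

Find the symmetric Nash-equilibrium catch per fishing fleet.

44.25

A representative fishing fleet's profit is π_i = y_i(256 − Y) − 79y_i, with Y = y_i + Σ_{j≠i} y_j.
First-order condition: 177 − 2y_i − Σ_{j≠i} y_j = 0.
In a symmetric equilibrium every fishing fleet chooses the same y, so Σ_{j≠i} y_j = 2y. The condition becomes 177 − 4y = 0, giving y = 177/4 = 44.25.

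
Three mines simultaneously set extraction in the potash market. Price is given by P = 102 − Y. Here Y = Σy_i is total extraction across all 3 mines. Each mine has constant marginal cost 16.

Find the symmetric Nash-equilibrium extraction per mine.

A representative mine's profit is π_i = y_i(102 − Y) − 16y_i, with Y = y_i + Σ_{j≠i} y_j.
First-order condition: 86 − 2y_i − Σ_{j≠i} y_j = 0.
In a symmetric equilibrium every mine chooses the same y, so Σ_{j≠i} y_j = 2y. The condition becomes 86 − 4y = 0, giving y = 86/4 = 21.5.

21.5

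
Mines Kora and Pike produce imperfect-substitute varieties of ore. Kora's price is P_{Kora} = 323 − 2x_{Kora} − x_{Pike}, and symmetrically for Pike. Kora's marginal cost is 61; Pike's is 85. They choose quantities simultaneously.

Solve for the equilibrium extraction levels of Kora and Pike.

Mine Kora's profit: π = x_{Kora}(323 − 2x_{Kora} − x_{Pike}) − 61x_{Kora}.
∂π/∂x_{Kora} = 262 − 4x_{Kora} − x_{Pike} = 0 ⇒ x_{Kora} = 65.5 − 0.25x_{Pike}.
Similarly x_{Pike} = 59.5 − 0.25x_{Kora}.
Substituting the second reaction function into the first: x_{Kora} = 65.5 − 0.25(59.5 − 0.25x_{Kora}), which gives 0.9375x_{Kora} = 50.625 ⇒ x_{Kora} = 54.
Then x_{Pike} = 59.5 − 0.25·54 = 46.

54, 46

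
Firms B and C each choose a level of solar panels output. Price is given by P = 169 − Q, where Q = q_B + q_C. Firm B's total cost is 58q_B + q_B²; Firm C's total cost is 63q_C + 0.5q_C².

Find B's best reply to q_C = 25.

21.5

Firm B's profit: π = q_B(169 − (q_B + q_C)) − 58q_B − q_B².
∂π/∂q_B = 111 − 4q_B − q_C = 0, so q_B = 27.75 − 0.25q_C.
At q_C = 25: q_B = 27.75 − 0.25·25 = 21.5.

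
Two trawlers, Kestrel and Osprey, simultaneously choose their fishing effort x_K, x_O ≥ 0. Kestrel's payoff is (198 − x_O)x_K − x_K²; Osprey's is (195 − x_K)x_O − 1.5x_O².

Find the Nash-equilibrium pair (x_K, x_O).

Expanding Kestrel's payoff: 198x_K − x_Ox_K − x_K².
∂π/∂x_K = 198 − x_O − 2x_K = 0, so x_K = 99 − 0.5x_O.
Likewise for Osprey: x_O = 65 − (1/3)x_K.
Plugging x_O into Kestrel's best response: x_K = 99 − 0.5(65 − (1/3)x_K) ⇒ (5/6)x_K = 66.5, so x_K = 79.8.
Then x_O = 65 − (1/3)·79.8 = 38.4.

79.8, 38.4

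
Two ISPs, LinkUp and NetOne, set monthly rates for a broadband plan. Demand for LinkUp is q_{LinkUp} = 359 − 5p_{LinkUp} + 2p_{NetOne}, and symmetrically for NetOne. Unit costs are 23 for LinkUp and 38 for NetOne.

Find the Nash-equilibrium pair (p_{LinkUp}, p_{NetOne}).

LinkUp's profit: π = (p_{LinkUp} − 23)(359 − 5p_{LinkUp} + 2p_{NetOne}).
∂π/∂p_{LinkUp} = 474 − 10p_{LinkUp} + 2p_{NetOne} = 0 ⇒ p_{LinkUp} = 47.4 + 0.2p_{NetOne}.
Similarly p_{NetOne} = 54.9 + 0.2p_{LinkUp}.
Plugging p_{NetOne} into LinkUp's best response: p_{LinkUp} = 47.4 + 0.2(54.9 + 0.2p_{LinkUp}) ⇒ 0.96p_{LinkUp} = 58.38, so p_{LinkUp} = 60.8125.
Then p_{NetOne} = 54.9 + 0.2·60.8125 = 67.0625.

60.8125, 67.0625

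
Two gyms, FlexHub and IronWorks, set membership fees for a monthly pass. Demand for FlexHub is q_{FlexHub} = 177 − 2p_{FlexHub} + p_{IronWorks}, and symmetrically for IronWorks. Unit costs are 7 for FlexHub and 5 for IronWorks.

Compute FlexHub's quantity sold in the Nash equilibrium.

112.8

FlexHub's profit: π = (p_{FlexHub} − 7)(177 − 2p_{FlexHub} + p_{IronWorks}).
∂π/∂p_{FlexHub} = 191 − 4p_{FlexHub} + p_{IronWorks} = 0 ⇒ p_{FlexHub} = 47.75 + 0.25p_{IronWorks}.
Similarly p_{IronWorks} = 46.75 + 0.25p_{FlexHub}.
Substituting the second reaction function into the first: p_{FlexHub} = 47.75 + 0.25(46.75 + 0.25p_{FlexHub}), which gives 0.9375p_{FlexHub} = 59.4375 ⇒ p_{FlexHub} = 63.4.
Then p_{IronWorks} = 46.75 + 0.25·63.4 = 62.6.
q_{FlexHub} = 177 − 2·63.4 + 62.6 = 112.8.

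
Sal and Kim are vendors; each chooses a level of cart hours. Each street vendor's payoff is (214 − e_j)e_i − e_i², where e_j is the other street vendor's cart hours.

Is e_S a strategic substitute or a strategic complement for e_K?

strategic substitutes

Sal's payoff is (214 − e_K)e_S − e_S².
∂π/∂e_S = 214 − e_K − 2e_S = 0, so e_S = 107 − 0.5e_K.
The best-response slope de_S/de_K = −0.5 < 0: the reaction function is downward-sloping, so the choices are strategic substitutes.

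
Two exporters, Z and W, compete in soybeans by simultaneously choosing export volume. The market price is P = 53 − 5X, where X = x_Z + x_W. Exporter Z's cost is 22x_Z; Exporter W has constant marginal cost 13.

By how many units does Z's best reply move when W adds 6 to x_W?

Exporter Z's profit: π = x_Z(53 − 5(x_Z + x_W)) − 22x_Z.
∂π/∂x_Z = 31 − 10x_Z − 5x_W = 0, so x_Z = 3.1 − 0.5x_W.
The reaction-function slope is −0.5, so a 6-unit rise in x_W moves x_Z by −0.5 × 6 = −3. Z's best response falls — the actions are strategic substitutes.

-3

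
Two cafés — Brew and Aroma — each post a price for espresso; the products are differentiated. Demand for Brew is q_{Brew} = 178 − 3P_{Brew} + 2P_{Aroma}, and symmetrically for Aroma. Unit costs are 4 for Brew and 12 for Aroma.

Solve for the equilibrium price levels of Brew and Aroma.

49, 52

Brew's profit: π = (P_{Brew} − 4)(178 − 3P_{Brew} + 2P_{Aroma}).
∂π/∂P_{Brew} = 190 − 6P_{Brew} + 2P_{Aroma} = 0 ⇒ P_{Brew} = 95/3 + (1/3)P_{Aroma}.
Similarly P_{Aroma} = 107/3 + (1/3)P_{Brew}.
Solving the two reaction functions simultaneously: (1 − (1/3)(1/3))P_{Brew} = 95/3 + (1/3)·(107/3), so (8/9)P_{Brew} = 392/9 and P_{Brew} = 49.
Then P_{Aroma} = 107/3 + (1/3)·49 = 52.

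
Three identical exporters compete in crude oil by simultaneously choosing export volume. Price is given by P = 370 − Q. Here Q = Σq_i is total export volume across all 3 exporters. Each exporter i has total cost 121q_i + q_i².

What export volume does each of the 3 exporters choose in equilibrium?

A representative exporter's profit is π_i = q_i(370 − Q) − 121q_i − q_i², with Q = q_i + Σ_{j≠i} q_j.
First-order condition: 249 − 4q_i − Σ_{j≠i} q_j = 0.
With identical exporters, set every q_j = q: then 249 − 4q − 2q = 0, i.e. q = 249/6 = 41.5.

41.5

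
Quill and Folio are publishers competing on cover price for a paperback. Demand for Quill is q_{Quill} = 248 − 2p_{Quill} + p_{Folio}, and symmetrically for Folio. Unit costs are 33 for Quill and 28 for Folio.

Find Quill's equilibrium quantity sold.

Quill's profit: π = (p_{Quill} − 33)(248 − 2p_{Quill} + p_{Folio}).
∂π/∂p_{Quill} = 314 − 4p_{Quill} + p_{Folio} = 0 ⇒ p_{Quill} = 78.5 + 0.25p_{Folio}.
Similarly p_{Folio} = 76 + 0.25p_{Quill}.
Substituting the second reaction function into the first: p_{Quill} = 78.5 + 0.25(76 + 0.25p_{Quill}), which gives 0.9375p_{Quill} = 97.5 ⇒ p_{Quill} = 104.
Then p_{Folio} = 76 + 0.25·104 = 102.
q_{Quill} = 248 − 2·104 + 102 = 142.

142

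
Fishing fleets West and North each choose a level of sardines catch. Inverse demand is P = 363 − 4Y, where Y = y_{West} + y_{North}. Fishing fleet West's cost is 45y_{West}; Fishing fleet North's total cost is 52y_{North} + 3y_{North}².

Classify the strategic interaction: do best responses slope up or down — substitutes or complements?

strategic substitutes

Fishing fleet West's profit: π = y_{West}(363 − 4(y_{West} + y_{North})) − 45y_{West}.
∂π/∂y_{West} = 318 − 8y_{West} − 4y_{North} = 0, so y_{West} = 39.75 − 0.5y_{North}.
The best-response slope dy_{West}/dy_{North} = −0.5 < 0: the reaction function is downward-sloping, so the choices are strategic substitutes.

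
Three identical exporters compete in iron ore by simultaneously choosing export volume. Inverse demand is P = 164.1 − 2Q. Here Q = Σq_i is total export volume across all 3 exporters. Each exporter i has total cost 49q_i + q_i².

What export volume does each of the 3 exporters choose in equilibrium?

A representative exporter's profit is π_i = q_i(164.1 − 2Q) − 49q_i − q_i², with Q = q_i + Σ_{j≠i} q_j.
First-order condition: 115.1 − 6q_i − 2Σ_{j≠i} q_j = 0.
Imposing symmetry (q_j = q for all j) turns Σ_{j≠i} q_j into 2q, so 115.1 = 10q and q = 11.51.

11.51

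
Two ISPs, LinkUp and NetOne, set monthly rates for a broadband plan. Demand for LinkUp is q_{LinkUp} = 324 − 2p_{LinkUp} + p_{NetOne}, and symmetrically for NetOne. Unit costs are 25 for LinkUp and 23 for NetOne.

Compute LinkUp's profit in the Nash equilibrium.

LinkUp's profit: π = (p_{LinkUp} − 25)(324 − 2p_{LinkUp} + p_{NetOne}).
∂π/∂p_{LinkUp} = 374 − 4p_{LinkUp} + p_{NetOne} = 0 ⇒ p_{LinkUp} = 93.5 + 0.25p_{NetOne}.
Similarly p_{NetOne} = 92.5 + 0.25p_{LinkUp}.
Solving the two reaction functions simultaneously: (1 − (0.25)(0.25))p_{LinkUp} = 93.5 + 0.25·92.5, so 0.9375p_{LinkUp} = 116.625 and p_{LinkUp} = 124.4.
Then p_{NetOne} = 92.5 + 0.25·124.4 = 123.6.
q_{LinkUp} = 324 − 2·124.4 + 123.6 = 198.8.
Profit = (124.4 − 25)·198.8 = 19760.72.

19760.72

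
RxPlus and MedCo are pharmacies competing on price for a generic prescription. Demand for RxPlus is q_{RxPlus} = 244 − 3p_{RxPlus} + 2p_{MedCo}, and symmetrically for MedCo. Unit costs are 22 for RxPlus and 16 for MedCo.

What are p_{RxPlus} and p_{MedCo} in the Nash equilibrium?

76.375, 74.125

RxPlus's profit: π = (p_{RxPlus} − 22)(244 − 3p_{RxPlus} + 2p_{MedCo}).
∂π/∂p_{RxPlus} = 310 − 6p_{RxPlus} + 2p_{MedCo} = 0 ⇒ p_{RxPlus} = 155/3 + (1/3)p_{MedCo}.
Similarly p_{MedCo} = 146/3 + (1/3)p_{RxPlus}.
Solving the two reaction functions simultaneously: (1 − (1/3)(1/3))p_{RxPlus} = 155/3 + (1/3)·(146/3), so (8/9)p_{RxPlus} = 611/9 and p_{RxPlus} = 76.375.
Then p_{MedCo} = 146/3 + (1/3)·76.375 = 74.125.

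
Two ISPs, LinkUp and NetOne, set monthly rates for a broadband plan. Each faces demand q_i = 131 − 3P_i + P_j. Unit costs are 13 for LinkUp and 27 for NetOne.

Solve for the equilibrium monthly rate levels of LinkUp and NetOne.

LinkUp's profit: π = (P_{LinkUp} − 13)(131 − 3P_{LinkUp} + P_{NetOne}).
∂π/∂P_{LinkUp} = 170 − 6P_{LinkUp} + P_{NetOne} = 0 ⇒ P_{LinkUp} = 85/3 + (1/6)P_{NetOne}.
Similarly P_{NetOne} = 106/3 + (1/6)P_{LinkUp}.
Substituting the second reaction function into the first: P_{LinkUp} = 85/3 + (1/6)(106/3 + (1/6)P_{LinkUp}), which gives (35/36)P_{LinkUp} = 308/9 ⇒ P_{LinkUp} = 35.2.
Then P_{NetOne} = 106/3 + (1/6)·35.2 = 41.2.

35.2, 41.2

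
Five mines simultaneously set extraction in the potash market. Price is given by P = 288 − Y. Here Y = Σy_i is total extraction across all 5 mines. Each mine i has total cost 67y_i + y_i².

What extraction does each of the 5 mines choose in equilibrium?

A representative mine's profit is π_i = y_i(288 − Y) − 67y_i − y_i², with Y = y_i + Σ_{j≠i} y_j.
First-order condition: 221 − 4y_i − Σ_{j≠i} y_j = 0.
Imposing symmetry (y_j = y for all j) turns Σ_{j≠i} y_j into 4y, so 221 = 8y and y = 27.625.

27.625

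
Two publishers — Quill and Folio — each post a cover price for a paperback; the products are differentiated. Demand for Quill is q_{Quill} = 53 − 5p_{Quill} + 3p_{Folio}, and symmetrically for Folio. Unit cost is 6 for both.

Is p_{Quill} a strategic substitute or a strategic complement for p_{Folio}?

Quill's profit: π = (p_{Quill} − 6)(53 − 5p_{Quill} + 3p_{Folio}).
∂π/∂p_{Quill} = 83 − 10p_{Quill} + 3p_{Folio} = 0 ⇒ p_{Quill} = 8.3 + 0.3p_{Folio}.
The best-response slope dp_{Quill}/dp_{Folio} = 0.3 > 0: the reaction function is upward-sloping, so the choices are strategic complements.

strategic complements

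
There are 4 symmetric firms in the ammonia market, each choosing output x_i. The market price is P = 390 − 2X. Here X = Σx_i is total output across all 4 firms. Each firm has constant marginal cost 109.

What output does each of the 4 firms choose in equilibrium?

28.1

A representative firm's profit is π_i = x_i(390 − 2X) − 109x_i, with X = x_i + Σ_{j≠i} x_j.
First-order condition: 281 − 4x_i − 2Σ_{j≠i} x_j = 0.
Imposing symmetry (x_j = x for all j) turns Σ_{j≠i} x_j into 3x, so 281 = 10x and x = 28.1.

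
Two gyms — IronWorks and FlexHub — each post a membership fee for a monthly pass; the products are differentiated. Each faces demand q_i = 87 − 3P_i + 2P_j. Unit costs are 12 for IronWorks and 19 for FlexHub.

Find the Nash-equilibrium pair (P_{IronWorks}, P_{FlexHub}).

32.0625, 34.6875

IronWorks's profit: π = (P_{IronWorks} − 12)(87 − 3P_{IronWorks} + 2P_{FlexHub}).
∂π/∂P_{IronWorks} = 123 − 6P_{IronWorks} + 2P_{FlexHub} = 0 ⇒ P_{IronWorks} = 20.5 + (1/3)P_{FlexHub}.
Similarly P_{FlexHub} = 24 + (1/3)P_{IronWorks}.
Solving the two reaction functions simultaneously: (1 − (1/3)(1/3))P_{IronWorks} = 20.5 + (1/3)·24, so (8/9)P_{IronWorks} = 28.5 and P_{IronWorks} = 32.0625.
Then P_{FlexHub} = 24 + (1/3)·32.0625 = 34.6875.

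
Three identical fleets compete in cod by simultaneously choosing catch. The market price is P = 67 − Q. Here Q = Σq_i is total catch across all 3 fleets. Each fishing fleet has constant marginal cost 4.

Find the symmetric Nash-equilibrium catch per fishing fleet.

A representative fishing fleet's profit is π_i = q_i(67 − Q) − 4q_i, with Q = q_i + Σ_{j≠i} q_j.
First-order condition: 63 − 2q_i − Σ_{j≠i} q_j = 0.
With identical fishing fleets, set every q_j = q: then 63 − 2q − 2q = 0, i.e. q = 63/4 = 15.75.

15.75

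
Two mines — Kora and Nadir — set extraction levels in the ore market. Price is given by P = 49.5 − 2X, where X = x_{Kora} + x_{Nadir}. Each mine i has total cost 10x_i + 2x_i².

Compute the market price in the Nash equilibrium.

Mine Kora's profit: π = x_{Kora}(49.5 − 2(x_{Kora} + x_{Nadir})) − 10x_{Kora} − 2x_{Kora}².
∂π/∂x_{Kora} = 39.5 − 8x_{Kora} − 2x_{Nadir} = 0, so x_{Kora} = 4.9375 − 0.25x_{Nadir}.
By symmetry x_{Nadir} = x_{Kora}; substituting into the reaction function, 1.25x_{Kora} = 4.9375 and x_{Kora} = 3.95.
Equilibrium price: P = 49.5 − 2·7.9 = 33.7.

33.7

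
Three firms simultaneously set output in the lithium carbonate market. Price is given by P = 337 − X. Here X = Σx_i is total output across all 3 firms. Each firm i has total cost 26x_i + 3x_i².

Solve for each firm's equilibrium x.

31.1

A representative firm's profit is π_i = x_i(337 − X) − 26x_i − 3x_i², with X = x_i + Σ_{j≠i} x_j.
First-order condition: 311 − 8x_i − Σ_{j≠i} x_j = 0.
In a symmetric equilibrium every firm chooses the same x, so Σ_{j≠i} x_j = 2x. The condition becomes 311 − 10x = 0, giving x = 311/10 = 31.1.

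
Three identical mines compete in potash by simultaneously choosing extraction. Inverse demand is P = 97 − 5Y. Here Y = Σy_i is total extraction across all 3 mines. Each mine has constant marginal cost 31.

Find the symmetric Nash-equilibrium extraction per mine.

3.3

A representative mine's profit is π_i = y_i(97 − 5Y) − 31y_i, with Y = y_i + Σ_{j≠i} y_j.
First-order condition: 66 − 10y_i − 5Σ_{j≠i} y_j = 0.
In a symmetric equilibrium every mine chooses the same y, so Σ_{j≠i} y_j = 2y. The condition becomes 66 − 20y = 0, giving y = 66/20 = 3.3.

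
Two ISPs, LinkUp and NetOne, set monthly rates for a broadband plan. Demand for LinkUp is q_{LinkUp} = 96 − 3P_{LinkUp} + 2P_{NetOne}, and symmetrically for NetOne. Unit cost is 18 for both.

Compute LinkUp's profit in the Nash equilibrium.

1140.75

LinkUp's profit: π = (P_{LinkUp} − 18)(96 − 3P_{LinkUp} + 2P_{NetOne}).
∂π/∂P_{LinkUp} = 150 − 6P_{LinkUp} + 2P_{NetOne} = 0 ⇒ P_{LinkUp} = 25 + (1/3)P_{NetOne}.
By symmetry P_{NetOne} = P_{LinkUp}; substituting into the reaction function, (2/3)P_{LinkUp} = 25 and P_{LinkUp} = 37.5.
q_{LinkUp} = 96 − 3·37.5 + 2·37.5 = 58.5.
Profit = (37.5 − 18)·58.5 = 1140.75.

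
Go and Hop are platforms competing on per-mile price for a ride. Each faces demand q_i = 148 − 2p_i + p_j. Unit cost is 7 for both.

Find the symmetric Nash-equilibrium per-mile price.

54

Go's profit: π = (p_{Go} − 7)(148 − 2p_{Go} + p_{Hop}).
∂π/∂p_{Go} = 162 − 4p_{Go} + p_{Hop} = 0 ⇒ p_{Go} = 40.5 + 0.25p_{Hop}.
Setting p_{Go} = p_{Hop} in the reaction function: p_{Go} = 40.5 + 0.25p_{Go}, so p_{Go} = 40.5 / 0.75 = 54.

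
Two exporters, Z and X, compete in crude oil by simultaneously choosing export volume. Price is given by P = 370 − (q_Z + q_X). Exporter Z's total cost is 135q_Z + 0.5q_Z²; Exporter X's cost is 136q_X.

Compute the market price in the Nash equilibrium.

229.4

Exporter Z's profit: π = q_Z(370 − (q_Z + q_X)) − 135q_Z − 0.5q_Z².
∂π/∂q_Z = 235 − 3q_Z − q_X = 0, so q_Z = 235/3 − (1/3)q_X.
For X: ∂π/∂q_X = 234 − 2q_X − q_Z = 0 ⇒ q_X = 117 − 0.5q_Z.
Substituting the second reaction function into the first: q_Z = 235/3 − (1/3)(117 − 0.5q_Z), which gives (5/6)q_Z = 118/3 ⇒ q_Z = 47.2.
Then q_X = 117 − 0.5·47.2 = 93.4.
Equilibrium price: P = 370 − 140.6 = 229.4.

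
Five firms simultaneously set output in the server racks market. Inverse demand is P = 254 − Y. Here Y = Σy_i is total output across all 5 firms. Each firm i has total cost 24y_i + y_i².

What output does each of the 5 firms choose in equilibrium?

A representative firm's profit is π_i = y_i(254 − Y) − 24y_i − y_i², with Y = y_i + Σ_{j≠i} y_j.
First-order condition: 230 − 4y_i − Σ_{j≠i} y_j = 0.
In a symmetric equilibrium every firm chooses the same y, so Σ_{j≠i} y_j = 4y. The condition becomes 230 − 8y = 0, giving y = 230/8 = 28.75.

28.75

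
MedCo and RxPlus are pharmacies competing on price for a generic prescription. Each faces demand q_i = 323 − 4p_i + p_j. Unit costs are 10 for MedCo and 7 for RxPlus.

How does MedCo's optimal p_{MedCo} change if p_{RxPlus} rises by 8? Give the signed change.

MedCo's profit: π = (p_{MedCo} − 10)(323 − 4p_{MedCo} + p_{RxPlus}).
∂π/∂p_{MedCo} = 363 − 8p_{MedCo} + p_{RxPlus} = 0 ⇒ p_{MedCo} = 45.375 + 0.125p_{RxPlus}.
The reaction-function slope is 0.125, so an 8-unit rise in p_{RxPlus} moves p_{MedCo} by 0.125 × 8 = 1. MedCo's best response rises — the actions are strategic complements.

1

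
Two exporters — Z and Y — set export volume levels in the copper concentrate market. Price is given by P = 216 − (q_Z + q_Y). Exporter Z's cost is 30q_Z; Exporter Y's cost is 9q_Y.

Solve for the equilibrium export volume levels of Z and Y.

55, 76

Exporter Z's profit: π = q_Z(216 − (q_Z + q_Y)) − 30q_Z.
∂π/∂q_Z = 186 − 2q_Z − q_Y = 0, so q_Z = 93 − 0.5q_Y.
By the same steps for Y: q_Y = 103.5 − 0.5q_Z.
Solving the two reaction functions simultaneously: (1 − (−0.5)(−0.5))q_Z = 93 − 0.5·103.5, so 0.75q_Z = 41.25 and q_Z = 55.
Then q_Y = 103.5 − 0.5·55 = 76.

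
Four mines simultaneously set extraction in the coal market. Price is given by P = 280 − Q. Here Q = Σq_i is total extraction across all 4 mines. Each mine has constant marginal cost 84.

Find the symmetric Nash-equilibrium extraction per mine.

39.2

A representative mine's profit is π_i = q_i(280 − Q) − 84q_i, with Q = q_i + Σ_{j≠i} q_j.
First-order condition: 196 − 2q_i − Σ_{j≠i} q_j = 0.
In a symmetric equilibrium every mine chooses the same q, so Σ_{j≠i} q_j = 3q. The condition becomes 196 − 5q = 0, giving q = 196/5 = 39.2.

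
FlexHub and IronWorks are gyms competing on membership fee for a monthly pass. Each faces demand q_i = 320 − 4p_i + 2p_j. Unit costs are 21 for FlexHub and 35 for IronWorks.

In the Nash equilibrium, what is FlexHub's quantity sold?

FlexHub's profit: π = (p_{FlexHub} − 21)(320 − 4p_{FlexHub} + 2p_{IronWorks}).
∂π/∂p_{FlexHub} = 404 − 8p_{FlexHub} + 2p_{IronWorks} = 0 ⇒ p_{FlexHub} = 50.5 + 0.25p_{IronWorks}.
Similarly p_{IronWorks} = 57.5 + 0.25p_{FlexHub}.
Solving the two reaction functions simultaneously: (1 − (0.25)(0.25))p_{FlexHub} = 50.5 + 0.25·57.5, so 0.9375p_{FlexHub} = 64.875 and p_{FlexHub} = 69.2.
Then p_{IronWorks} = 57.5 + 0.25·69.2 = 74.8.
q_{FlexHub} = 320 − 4·69.2 + 2·74.8 = 192.8.

192.8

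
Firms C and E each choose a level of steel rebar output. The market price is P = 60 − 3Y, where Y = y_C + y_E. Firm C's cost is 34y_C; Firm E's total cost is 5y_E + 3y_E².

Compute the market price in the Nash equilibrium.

41

Firm C's profit: π = y_C(60 − 3(y_C + y_E)) − 34y_C.
∂π/∂y_C = 26 − 6y_C − 3y_E = 0, so y_C = 13/3 − 0.5y_E.
For E: ∂π/∂y_E = 55 − 12y_E − 3y_C = 0 ⇒ y_E = 55/12 − 0.25y_C.
Plugging y_E into C's best response: y_C = 13/3 − 0.5(55/12 − 0.25y_C) ⇒ 0.875y_C = 49/24, so y_C = 7/3.
Then y_E = 55/12 − 0.25·(7/3) = 4.
Equilibrium price: P = 60 − 3·(19/3) = 41.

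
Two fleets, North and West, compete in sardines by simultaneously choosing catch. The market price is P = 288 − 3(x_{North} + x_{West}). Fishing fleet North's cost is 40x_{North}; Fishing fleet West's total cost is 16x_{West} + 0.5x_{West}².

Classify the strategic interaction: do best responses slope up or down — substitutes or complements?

Fishing fleet North's profit: π = x_{North}(288 − 3(x_{North} + x_{West})) − 40x_{North}.
∂π/∂x_{North} = 248 − 6x_{North} − 3x_{West} = 0, so x_{North} = 124/3 − 0.5x_{West}.
The best-response slope dx_{North}/dx_{West} = −0.5 < 0: the reaction function is downward-sloping, so the choices are strategic substitutes.

strategic substitutes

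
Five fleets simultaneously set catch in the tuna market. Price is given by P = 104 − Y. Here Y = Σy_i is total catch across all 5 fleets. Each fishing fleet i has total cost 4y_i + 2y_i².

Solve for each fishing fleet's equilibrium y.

A representative fishing fleet's profit is π_i = y_i(104 − Y) − 4y_i − 2y_i², with Y = y_i + Σ_{j≠i} y_j.
First-order condition: 100 − 6y_i − Σ_{j≠i} y_j = 0.
In a symmetric equilibrium every fishing fleet chooses the same y, so Σ_{j≠i} y_j = 4y. The condition becomes 100 − 10y = 0, giving y = 100/10 = 10.

10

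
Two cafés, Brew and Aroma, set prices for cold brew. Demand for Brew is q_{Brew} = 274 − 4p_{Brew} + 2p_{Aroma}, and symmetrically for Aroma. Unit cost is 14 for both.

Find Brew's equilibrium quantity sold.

Brew's profit: π = (p_{Brew} − 14)(274 − 4p_{Brew} + 2p_{Aroma}).
∂π/∂p_{Brew} = 330 − 8p_{Brew} + 2p_{Aroma} = 0 ⇒ p_{Brew} = 41.25 + 0.25p_{Aroma}.
By symmetry p_{Aroma} = p_{Brew}; substituting into the reaction function, 0.75p_{Brew} = 41.25 and p_{Brew} = 55.
q_{Brew} = 274 − 4·55 + 2·55 = 164.

164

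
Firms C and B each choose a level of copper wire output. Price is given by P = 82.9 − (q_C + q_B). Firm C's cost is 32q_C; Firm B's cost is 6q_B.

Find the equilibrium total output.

Firm C's profit: π = q_C(82.9 − (q_C + q_B)) − 32q_C.
∂π/∂q_C = 50.9 − 2q_C − q_B = 0, so q_C = 25.45 − 0.5q_B.
By the same steps for B: q_B = 38.45 − 0.5q_C.
Solving the two reaction functions simultaneously: (1 − (−0.5)(−0.5))q_C = 25.45 − 0.5·38.45, so 0.75q_C = 6.225 and q_C = 8.3.
Then q_B = 38.45 − 0.5·8.3 = 34.3.
Total output: 8.3 + 34.3 = 42.6.

42.6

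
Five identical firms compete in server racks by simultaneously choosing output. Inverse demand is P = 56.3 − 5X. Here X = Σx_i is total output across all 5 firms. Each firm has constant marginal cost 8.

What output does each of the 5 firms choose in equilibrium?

1.61

A representative firm's profit is π_i = x_i(56.3 − 5X) − 8x_i, with X = x_i + Σ_{j≠i} x_j.
First-order condition: 48.3 − 10x_i − 5Σ_{j≠i} x_j = 0.
In a symmetric equilibrium every firm chooses the same x, so Σ_{j≠i} x_j = 4x. The condition becomes 48.3 − 30x = 0, giving x = 48.3/30 = 1.61.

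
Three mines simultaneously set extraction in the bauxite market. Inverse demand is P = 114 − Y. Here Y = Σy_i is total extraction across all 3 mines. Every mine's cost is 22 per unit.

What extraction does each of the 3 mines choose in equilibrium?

23

A representative mine's profit is π_i = y_i(114 − Y) − 22y_i, with Y = y_i + Σ_{j≠i} y_j.
First-order condition: 92 − 2y_i − Σ_{j≠i} y_j = 0.
In a symmetric equilibrium every mine chooses the same y, so Σ_{j≠i} y_j = 2y. The condition becomes 92 − 4y = 0, giving y = 92/4 = 23.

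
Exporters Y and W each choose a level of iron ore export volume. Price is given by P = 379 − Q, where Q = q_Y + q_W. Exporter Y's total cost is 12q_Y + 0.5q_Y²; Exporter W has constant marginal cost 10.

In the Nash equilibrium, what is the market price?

158

Exporter Y's profit: π = q_Y(379 − (q_Y + q_W)) − 12q_Y − 0.5q_Y².
∂π/∂q_Y = 367 − 3q_Y − q_W = 0, so q_Y = 367/3 − (1/3)q_W.
For W: ∂π/∂q_W = 369 − 2q_W − q_Y = 0 ⇒ q_W = 184.5 − 0.5q_Y.
Solving the two reaction functions simultaneously: (1 − (−1/3)(−0.5))q_Y = 367/3 − (1/3)·184.5, so (5/6)q_Y = 365/6 and q_Y = 73.
Then q_W = 184.5 − 0.5·73 = 148.
Equilibrium price: P = 379 − 221 = 158.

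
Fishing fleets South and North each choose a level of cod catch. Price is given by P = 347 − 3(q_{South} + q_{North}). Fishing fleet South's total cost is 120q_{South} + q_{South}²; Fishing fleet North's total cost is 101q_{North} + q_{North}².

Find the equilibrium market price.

218

Fishing fleet South's profit: π = q_{South}(347 − 3(q_{South} + q_{North})) − 120q_{South} − q_{South}².
∂π/∂q_{South} = 227 − 8q_{South} − 3q_{North} = 0, so q_{South} = 28.375 − 0.375q_{North}.
By the same steps for North: q_{North} = 30.75 − 0.375q_{South}.
Substituting the second reaction function into the first: q_{South} = 28.375 − 0.375(30.75 − 0.375q_{South}), which gives (55/64)q_{South} = 539/32 ⇒ q_{South} = 19.6.
Then q_{North} = 30.75 − 0.375·19.6 = 23.4.
Equilibrium price: P = 347 − 3·43 = 218.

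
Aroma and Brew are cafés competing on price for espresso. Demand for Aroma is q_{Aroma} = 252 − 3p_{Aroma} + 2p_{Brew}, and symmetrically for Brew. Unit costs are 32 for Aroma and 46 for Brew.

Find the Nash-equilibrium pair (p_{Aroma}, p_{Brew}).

Aroma's profit: π = (p_{Aroma} − 32)(252 − 3p_{Aroma} + 2p_{Brew}).
∂π/∂p_{Aroma} = 348 − 6p_{Aroma} + 2p_{Brew} = 0 ⇒ p_{Aroma} = 58 + (1/3)p_{Brew}.
Similarly p_{Brew} = 65 + (1/3)p_{Aroma}.
Substituting the second reaction function into the first: p_{Aroma} = 58 + (1/3)(65 + (1/3)p_{Aroma}), which gives (8/9)p_{Aroma} = 239/3 ⇒ p_{Aroma} = 89.625.
Then p_{Brew} = 65 + (1/3)·89.625 = 94.875.

89.625, 94.875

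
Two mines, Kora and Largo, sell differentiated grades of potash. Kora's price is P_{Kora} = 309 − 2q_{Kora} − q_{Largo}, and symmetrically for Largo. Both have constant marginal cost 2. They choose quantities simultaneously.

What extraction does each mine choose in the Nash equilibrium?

61.4

Mine Kora's profit: π = q_{Kora}(309 − 2q_{Kora} − q_{Largo}) − 2q_{Kora}.
∂π/∂q_{Kora} = 307 − 4q_{Kora} − q_{Largo} = 0 ⇒ q_{Kora} = 76.75 − 0.25q_{Largo}.
Setting q_{Kora} = q_{Largo} in the reaction function: q_{Kora} = 76.75 − 0.25q_{Kora}, so q_{Kora} = 76.75 / 1.25 = 61.4.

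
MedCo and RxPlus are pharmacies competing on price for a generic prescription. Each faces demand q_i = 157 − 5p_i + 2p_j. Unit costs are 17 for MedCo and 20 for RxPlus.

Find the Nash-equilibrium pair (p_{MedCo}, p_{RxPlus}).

30.5625, 31.8125

MedCo's profit: π = (p_{MedCo} − 17)(157 − 5p_{MedCo} + 2p_{RxPlus}).
∂π/∂p_{MedCo} = 242 − 10p_{MedCo} + 2p_{RxPlus} = 0 ⇒ p_{MedCo} = 24.2 + 0.2p_{RxPlus}.
Similarly p_{RxPlus} = 25.7 + 0.2p_{MedCo}.
Substituting the second reaction function into the first: p_{MedCo} = 24.2 + 0.2(25.7 + 0.2p_{MedCo}), which gives 0.96p_{MedCo} = 29.34 ⇒ p_{MedCo} = 30.5625.
Then p_{RxPlus} = 25.7 + 0.2·30.5625 = 31.8125.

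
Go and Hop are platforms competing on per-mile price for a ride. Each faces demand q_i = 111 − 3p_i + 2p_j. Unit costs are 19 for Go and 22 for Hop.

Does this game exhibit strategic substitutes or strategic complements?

Go's profit: π = (p_{Go} − 19)(111 − 3p_{Go} + 2p_{Hop}).
∂π/∂p_{Go} = 168 − 6p_{Go} + 2p_{Hop} = 0 ⇒ p_{Go} = 28 + (1/3)p_{Hop}.
The best-response slope dp_{Go}/dp_{Hop} = 1/3 > 0: the reaction function is upward-sloping, so the choices are strategic complements.

strategic complements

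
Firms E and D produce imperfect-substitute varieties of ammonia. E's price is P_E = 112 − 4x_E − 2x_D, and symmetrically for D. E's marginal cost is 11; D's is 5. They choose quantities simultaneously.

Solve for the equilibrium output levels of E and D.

Firm E's profit: π = x_E(112 − 4x_E − 2x_D) − 11x_E.
∂π/∂x_E = 101 − 8x_E − 2x_D = 0 ⇒ x_E = 12.625 − 0.25x_D.
Similarly x_D = 13.375 − 0.25x_E.
Plugging x_D into E's best response: x_E = 12.625 − 0.25(13.375 − 0.25x_E) ⇒ 0.9375x_E = 297/32, so x_E = 9.9.
Then x_D = 13.375 − 0.25·9.9 = 10.9.

9.9, 10.9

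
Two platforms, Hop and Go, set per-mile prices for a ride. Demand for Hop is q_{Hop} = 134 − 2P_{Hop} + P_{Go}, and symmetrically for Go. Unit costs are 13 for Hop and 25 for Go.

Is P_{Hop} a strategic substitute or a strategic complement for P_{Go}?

strategic complements

Hop's profit: π = (P_{Hop} − 13)(134 − 2P_{Hop} + P_{Go}).
∂π/∂P_{Hop} = 160 − 4P_{Hop} + P_{Go} = 0 ⇒ P_{Hop} = 40 + 0.25P_{Go}.
The best-response slope dP_{Hop}/dP_{Go} = 0.25 > 0: the reaction function is upward-sloping, so the choices are strategic complements.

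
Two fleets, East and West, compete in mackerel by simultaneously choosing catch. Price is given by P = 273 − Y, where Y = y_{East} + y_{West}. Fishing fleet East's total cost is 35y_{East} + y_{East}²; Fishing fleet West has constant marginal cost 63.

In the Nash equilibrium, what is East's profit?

2888

Fishing fleet East's profit: π = y_{East}(273 − (y_{East} + y_{West})) − 35y_{East} − y_{East}².
∂π/∂y_{East} = 238 − 4y_{East} − y_{West} = 0, so y_{East} = 59.5 − 0.25y_{West}.
For West: ∂π/∂y_{West} = 210 − 2y_{West} − y_{East} = 0 ⇒ y_{West} = 105 − 0.5y_{East}.
Substituting the second reaction function into the first: y_{East} = 59.5 − 0.25(105 − 0.5y_{East}), which gives 0.875y_{East} = 33.25 ⇒ y_{East} = 38.
Then y_{West} = 105 − 0.5·38 = 86.
Price P = 273 − 124 = 149.
East's profit: (149 − 35)·38 − (38)² = 2888.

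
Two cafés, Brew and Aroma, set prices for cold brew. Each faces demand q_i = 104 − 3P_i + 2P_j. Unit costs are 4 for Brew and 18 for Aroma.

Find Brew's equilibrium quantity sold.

82.875

Brew's profit: π = (P_{Brew} − 4)(104 − 3P_{Brew} + 2P_{Aroma}).
∂π/∂P_{Brew} = 116 − 6P_{Brew} + 2P_{Aroma} = 0 ⇒ P_{Brew} = 58/3 + (1/3)P_{Aroma}.
Similarly P_{Aroma} = 79/3 + (1/3)P_{Brew}.
Solving the two reaction functions simultaneously: (1 − (1/3)(1/3))P_{Brew} = 58/3 + (1/3)·(79/3), so (8/9)P_{Brew} = 253/9 and P_{Brew} = 31.625.
Then P_{Aroma} = 79/3 + (1/3)·31.625 = 36.875.
q_{Brew} = 104 − 3·31.625 + 2·36.875 = 82.875.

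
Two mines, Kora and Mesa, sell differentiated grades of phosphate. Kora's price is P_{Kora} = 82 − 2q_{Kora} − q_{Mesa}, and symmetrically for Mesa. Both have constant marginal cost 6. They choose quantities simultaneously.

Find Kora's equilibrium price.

36.4

Mine Kora's profit: π = q_{Kora}(82 − 2q_{Kora} − q_{Mesa}) − 6q_{Kora}.
∂π/∂q_{Kora} = 76 − 4q_{Kora} − q_{Mesa} = 0 ⇒ q_{Kora} = 19 − 0.25q_{Mesa}.
By symmetry q_{Mesa} = q_{Kora}; substituting into the reaction function, 1.25q_{Kora} = 19 and q_{Kora} = 15.2.
P_{Kora} = 82 − 2·15.2 − 15.2 = 36.4.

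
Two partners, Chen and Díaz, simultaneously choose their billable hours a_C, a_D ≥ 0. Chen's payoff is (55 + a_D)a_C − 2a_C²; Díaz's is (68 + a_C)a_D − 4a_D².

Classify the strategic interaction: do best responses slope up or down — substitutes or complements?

strategic complements

Expanding Chen's payoff: 55a_C + a_Da_C − 2a_C².
∂π/∂a_C = 55 + a_D − 4a_C = 0, so a_C = 13.75 + 0.25a_D.
The best-response slope da_C/da_D = 0.25 > 0: the reaction function is upward-sloping, so the choices are strategic complements.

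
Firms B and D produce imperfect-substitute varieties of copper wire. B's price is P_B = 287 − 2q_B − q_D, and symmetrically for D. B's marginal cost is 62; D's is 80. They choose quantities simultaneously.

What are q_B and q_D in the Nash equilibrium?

46.2, 40.2

Firm B's profit: π = q_B(287 − 2q_B − q_D) − 62q_B.
∂π/∂q_B = 225 − 4q_B − q_D = 0 ⇒ q_B = 56.25 − 0.25q_D.
Similarly q_D = 51.75 − 0.25q_B.
Substituting the second reaction function into the first: q_B = 56.25 − 0.25(51.75 − 0.25q_B), which gives 0.9375q_B = 43.3125 ⇒ q_B = 46.2.
Then q_D = 51.75 − 0.25·46.2 = 40.2.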